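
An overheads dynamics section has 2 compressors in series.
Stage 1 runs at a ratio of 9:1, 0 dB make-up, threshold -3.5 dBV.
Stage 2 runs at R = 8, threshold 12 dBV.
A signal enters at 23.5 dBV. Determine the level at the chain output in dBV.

Stage 1: overshoot 27 dB → 27/9 = 3 dB → -0.5 dBV.
Stage 2: -0.5 dBV is at or below the 12 dBV threshold — no compression; output -0.5 dBV.

-0.5 dBV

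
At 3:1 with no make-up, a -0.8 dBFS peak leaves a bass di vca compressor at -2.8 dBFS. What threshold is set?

Gain reduction = -0.8 − (-2.8) = 2 dB; output overshoot = GR / (R − 1) = 2 / 2 = 1 dB.
Threshold = output − output overshoot = -2.8 − 1 = -3.8 dBFS.

-3.8 dBFS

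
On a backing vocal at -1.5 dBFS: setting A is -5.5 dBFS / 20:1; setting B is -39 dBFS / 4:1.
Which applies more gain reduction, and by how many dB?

A: 4 dB over, compressed to 0.2 dB over, so 3.8 dB of GR.
B: 37.5 dB over, compressed to 9.375 dB over, so 28.125 dB of GR.
B applies 24.325 dB more gain reduction.

B, by 24.325 dB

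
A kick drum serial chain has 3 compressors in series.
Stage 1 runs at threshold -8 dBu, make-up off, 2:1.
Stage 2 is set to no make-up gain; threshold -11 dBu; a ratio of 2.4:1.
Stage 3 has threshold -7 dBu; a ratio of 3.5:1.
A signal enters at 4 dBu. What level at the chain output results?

-7.25 dBu

Stage 1: 4 dBu is 12 dB over -8 dBu; at 2:1 that becomes 6 dB over, giving -2 dBu.
Stage 2: 9 dB above -11 dBu, reduced 2.4:1 to 3.75 dB above → -7.25 dBu.
Stage 3: -7.25 dBu is at or below the -7 dBu threshold — no compression; output -7.25 dBu.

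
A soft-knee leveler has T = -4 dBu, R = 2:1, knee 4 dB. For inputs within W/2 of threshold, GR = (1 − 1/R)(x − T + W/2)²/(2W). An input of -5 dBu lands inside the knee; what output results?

x − T + W/2 = -5 − (-4) + 2 = 1.
GR = (1 − 1/2) × 1² / 8 = 0.5 × 1 / 8 = 0.0625 dB.
Output = -5 − 0.0625 = -5.0625 dBu.

-5.0625 dBu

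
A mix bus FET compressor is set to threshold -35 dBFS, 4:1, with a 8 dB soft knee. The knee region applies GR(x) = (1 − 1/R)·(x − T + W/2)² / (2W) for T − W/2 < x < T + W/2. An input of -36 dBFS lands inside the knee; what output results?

-36.421875 dBFS

x − T + W/2 = -36 − (-35) + 4 = 3.
GR = (1 − 1/4) × 3² / 16 = 0.75 × 9 / 16 = 0.421875 dB.
Output = -36 − 0.421875 = -36.421875 dBFS.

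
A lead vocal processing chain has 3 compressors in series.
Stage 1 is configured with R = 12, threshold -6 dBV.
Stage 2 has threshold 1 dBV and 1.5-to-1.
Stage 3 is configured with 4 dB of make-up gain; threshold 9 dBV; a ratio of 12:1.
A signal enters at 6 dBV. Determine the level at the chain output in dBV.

-1 dBV

Stage 1: 12 dB above -6 dBV, reduced 12:1 to 1 dB above → -5 dBV.
Stage 2: -5 dBV is at or below the 1 dBV threshold — no compression; output -5 dBV.
Stage 3: -5 dBV ≤ 9 dBV, so stage 3 doesn't engage; make-up brings it to -1 dBV.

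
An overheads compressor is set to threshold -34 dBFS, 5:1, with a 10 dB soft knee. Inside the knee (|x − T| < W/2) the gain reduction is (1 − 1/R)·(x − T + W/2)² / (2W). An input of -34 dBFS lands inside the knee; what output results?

x − T + W/2 = -34 − (-34) + 5 = 5.
GR = (1 − 1/5) × 5² / 20 = 0.8 × 25 / 20 = 1 dB.
Output = -34 − 1 = -35 dBFS.

-35 dBFS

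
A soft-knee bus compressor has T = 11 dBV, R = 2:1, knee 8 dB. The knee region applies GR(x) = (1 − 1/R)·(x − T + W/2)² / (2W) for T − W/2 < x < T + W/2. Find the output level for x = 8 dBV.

7.96875 dBV

x − T + W/2 = 8 − 11 + 4 = 1.
GR = (1 − 1/2) × 1² / 16 = 0.5 × 1 / 16 = 0.03125 dB.
Output = 8 − 0.03125 = 7.96875 dBV.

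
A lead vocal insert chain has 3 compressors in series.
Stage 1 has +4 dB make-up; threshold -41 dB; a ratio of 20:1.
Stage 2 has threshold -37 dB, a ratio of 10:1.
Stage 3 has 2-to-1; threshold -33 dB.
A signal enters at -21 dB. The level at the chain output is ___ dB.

-36.9 dB

Stage 1: 20 dB above -41 dB, reduced 20:1 to 1 dB above → -40 dB; +4 dB make-up → -36 dB.
Stage 2: 1 dB above -37 dB, reduced 10:1 to 0.1 dB above → -36.9 dB.
Stage 3: below threshold (-36.9 ≤ -33); passes unchanged; output -36.9 dB.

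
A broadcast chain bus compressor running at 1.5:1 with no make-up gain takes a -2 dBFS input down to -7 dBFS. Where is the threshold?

-17 dBFS

Input is 15 dB above T (since output overshoot × R = input overshoot: (-7 − T)·1.5 = -2 − T gives T = -17 dBFS).
Check: -17 + (-2 − (-17))/1.5 = -17 + 10 = -7 dBFS. ✓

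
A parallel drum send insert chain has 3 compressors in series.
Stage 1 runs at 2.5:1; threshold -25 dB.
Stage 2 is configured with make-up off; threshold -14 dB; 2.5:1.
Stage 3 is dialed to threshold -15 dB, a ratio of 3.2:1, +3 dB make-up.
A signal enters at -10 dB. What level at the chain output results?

-16 dB

Stage 1: -10 dB is 15 dB over -25 dB; at 2.5:1 that becomes 6 dB over, giving -19 dB.
Stage 2: -19 dB ≤ -14 dB, so stage 2 doesn't engage; output -19 dB.
Stage 3: -19 dB is at or below the -15 dB threshold — no compression; make-up brings it to -16 dB.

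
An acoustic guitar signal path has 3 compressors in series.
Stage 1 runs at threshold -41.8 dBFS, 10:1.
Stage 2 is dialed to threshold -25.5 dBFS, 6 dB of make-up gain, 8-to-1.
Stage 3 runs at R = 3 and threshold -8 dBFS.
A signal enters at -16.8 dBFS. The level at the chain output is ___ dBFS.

-33.3 dBFS

Stage 1: 25 dB above -41.8 dBFS, reduced 10:1 to 2.5 dB above → -39.3 dBFS.
Stage 2: -39.3 dBFS ≤ -25.5 dBFS, so stage 2 doesn't engage; make-up brings it to -33.3 dBFS.
Stage 3: -33.3 dBFS is at or below the -8 dBFS threshold — no compression; output -33.3 dBFS.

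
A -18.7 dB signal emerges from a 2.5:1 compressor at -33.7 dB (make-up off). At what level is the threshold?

Let T be the threshold. Output overshoot = (input overshoot)/R, so -33.7 − T = (-18.7 − T)/2.5.
2.5·(-33.7 − T) = -18.7 − T → 1.5·T = -84.25 − (-18.7) = -65.55.
T = -65.55/1.5 = -43.7 dB.

-43.7 dB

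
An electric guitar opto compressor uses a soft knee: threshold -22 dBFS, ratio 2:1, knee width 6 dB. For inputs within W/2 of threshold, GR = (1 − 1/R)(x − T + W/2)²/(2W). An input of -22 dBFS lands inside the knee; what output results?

x − T + W/2 = -22 − (-22) + 3 = 3.
GR = (1 − 1/2) × 3² / 12 = 0.5 × 9 / 12 = 0.375 dB.
Output = -22 − 0.375 = -22.375 dBFS.

-22.375 dBFS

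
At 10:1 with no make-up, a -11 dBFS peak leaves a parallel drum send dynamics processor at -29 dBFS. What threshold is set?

-31 dBFS

Input is 20 dB above T (since output overshoot × R = input overshoot: (-29 − T)·10 = -11 − T gives T = -31 dBFS).
Check: -31 + (-11 − (-31))/10 = -31 + 2 = -29 dBFS. ✓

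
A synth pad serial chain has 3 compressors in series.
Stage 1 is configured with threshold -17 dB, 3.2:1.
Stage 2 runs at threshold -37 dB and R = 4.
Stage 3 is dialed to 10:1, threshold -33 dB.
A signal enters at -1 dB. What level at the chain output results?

Stage 1: overshoot 16 dB → 16/3.2 = 5 dB → -12 dB.
Stage 2: overshoot 25 dB → 25/4 = 6.25 dB → -30.75 dB.
Stage 3: 2.25 dB above -33 dB, reduced 10:1 to 0.225 dB above → -32.775 dB.

-32.775 dB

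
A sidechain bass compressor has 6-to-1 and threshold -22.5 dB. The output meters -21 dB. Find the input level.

Post-compression overshoot = -21 − (-22.5) = 1.5 dB.
Undo the ratio: input overshoot = 1.5 × 6 = 9 dB, giving input = -13.5 dB.

-13.5 dB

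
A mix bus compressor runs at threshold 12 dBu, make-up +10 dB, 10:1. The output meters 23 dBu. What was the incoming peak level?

22 dBu

Remove make-up: 23 − 10 = 13 dBu.
The compressed level sits 13 − 12 = 1 dB over threshold.
Before 10:1 compression the overshoot was 1 × 10 = 10 dB, so input = 12 + 10 = 22 dBu.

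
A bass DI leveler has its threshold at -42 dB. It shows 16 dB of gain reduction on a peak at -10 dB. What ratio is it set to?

2:1

Input overshoot = -10 − (-42) = 32 dB.
Output overshoot = 32 − 16 = 16 dB.
Ratio = input overshoot / output overshoot = 32 / 16 = 2.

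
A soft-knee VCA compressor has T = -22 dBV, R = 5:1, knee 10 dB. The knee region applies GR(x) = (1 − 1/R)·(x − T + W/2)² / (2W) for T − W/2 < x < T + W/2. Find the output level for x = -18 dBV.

x − T + W/2 = -18 − (-22) + 5 = 9.
GR = (1 − 1/5) × 9² / 20 = 0.8 × 81 / 20 = 3.24 dB.
Output = -18 − 3.24 = -21.24 dBV.

-21.24 dBV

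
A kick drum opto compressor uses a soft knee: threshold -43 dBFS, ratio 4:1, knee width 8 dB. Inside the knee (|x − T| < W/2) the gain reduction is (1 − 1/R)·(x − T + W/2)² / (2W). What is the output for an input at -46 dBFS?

x − T + W/2 = -46 − (-43) + 4 = 1.
GR = (1 − 1/4) × 1² / 16 = 0.75 × 1 / 16 = 0.046875 dB.
Output = -46 − 0.046875 = -46.046875 dBFS.

-46.046875 dBFS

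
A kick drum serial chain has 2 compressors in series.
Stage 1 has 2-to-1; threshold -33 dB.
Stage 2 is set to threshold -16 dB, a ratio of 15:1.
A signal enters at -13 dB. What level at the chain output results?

-23 dB

Stage 1: -13 dB is 20 dB over -33 dB; at 2:1 that becomes 10 dB over, giving -23 dB.
Stage 2: -23 dB is at or below the -16 dB threshold — no compression; output -23 dB.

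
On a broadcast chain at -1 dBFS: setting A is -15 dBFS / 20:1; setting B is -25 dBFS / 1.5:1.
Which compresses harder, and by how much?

A: overshoot 14 dB → output overshoot 0.7 dB → GR 13.3 dB.
B: overshoot 24 dB → output overshoot 16 dB → GR 8 dB.
A reduces 5.3 dB more.

A, by 5.3 dB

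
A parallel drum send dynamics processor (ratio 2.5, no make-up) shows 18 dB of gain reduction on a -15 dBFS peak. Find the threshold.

-45 dBFS

Gain reduction = -15 − (-33) = 18 dB; output overshoot = GR / (R − 1) = 18 / 1.5 = 12 dB.
Threshold = output − output overshoot = -33 − 12 = -45 dBFS.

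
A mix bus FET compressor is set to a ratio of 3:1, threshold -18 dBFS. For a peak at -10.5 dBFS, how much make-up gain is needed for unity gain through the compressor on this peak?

5 dB

Without make-up, output = threshold + overshoot/3 = -18 + 2.5 = -15.5 dBFS.
Gap to target: 5 dB.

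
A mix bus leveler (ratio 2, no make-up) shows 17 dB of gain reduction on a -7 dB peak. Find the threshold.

-41 dB

Let T be the threshold. Output overshoot = (input overshoot)/R, so -24 − T = (-7 − T)/2.
2·(-24 − T) = -7 − T → 1·T = -48 − (-7) = -41.
T = -41/1 = -41 dB.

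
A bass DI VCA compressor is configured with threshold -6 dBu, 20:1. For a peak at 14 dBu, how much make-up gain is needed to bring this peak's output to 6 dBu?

Without make-up, output = threshold + overshoot/20 = -6 + 1 = -5 dBu.
Gap to target: 11 dB.

11 dB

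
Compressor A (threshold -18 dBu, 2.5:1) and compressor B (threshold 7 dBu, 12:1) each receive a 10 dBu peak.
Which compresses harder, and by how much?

A: GR = 28 − 28/2.5 = 16.8 dB.
B: GR = 3 − 3/12 = 2.75 dB.
Difference: 14.05 dB in favour of A.

A, by 14.05 dB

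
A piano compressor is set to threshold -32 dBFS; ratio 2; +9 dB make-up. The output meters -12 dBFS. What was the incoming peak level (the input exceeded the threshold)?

Stripping the +9 dB make-up gives -21 dBFS at the gain stage.
Post-compression overshoot = -21 − (-32) = 11 dB.
Input overshoot = R × output overshoot = 22 dB → input = -32 + 22 = -10 dBFS.

-10 dBFS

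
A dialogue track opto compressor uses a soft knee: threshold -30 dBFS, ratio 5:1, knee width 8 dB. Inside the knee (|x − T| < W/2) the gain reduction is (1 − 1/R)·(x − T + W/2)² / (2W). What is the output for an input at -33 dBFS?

x − T + W/2 = -33 − (-30) + 4 = 1.
GR = (1 − 1/5) × 1² / 16 = 0.8 × 1 / 16 = 0.05 dB.
Output = -33 − 0.05 = -33.05 dBFS.

-33.05 dBFS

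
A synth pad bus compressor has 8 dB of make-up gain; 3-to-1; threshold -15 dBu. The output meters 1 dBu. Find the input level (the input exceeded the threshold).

Before make-up, the level was 1 − 8 = -7 dBu.
Post-compression overshoot = -7 − (-15) = 8 dB.
Undo the ratio: input overshoot = 8 × 3 = 24 dB, giving input = 9 dBu.

9 dBu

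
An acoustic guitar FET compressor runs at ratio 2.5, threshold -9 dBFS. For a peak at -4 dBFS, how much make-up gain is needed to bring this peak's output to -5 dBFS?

Overshoot 5 dB → 5/2.5 = 2 dB after compression, so the compressed level is -9 + 2 = -7 dBFS.
Make-up = target − compressed = -5 − (-7) = 2 dB.

2 dB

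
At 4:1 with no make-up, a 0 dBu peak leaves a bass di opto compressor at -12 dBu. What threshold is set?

Gain reduction = 0 − (-12) = 12 dB; output overshoot = GR / (R − 1) = 12 / 3 = 4 dB.
Threshold = output − output overshoot = -12 − 4 = -16 dBu.

-16 dBu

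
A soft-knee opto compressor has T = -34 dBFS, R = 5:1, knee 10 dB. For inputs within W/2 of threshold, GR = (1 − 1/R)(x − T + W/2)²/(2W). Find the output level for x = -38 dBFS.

x − T + W/2 = -38 − (-34) + 5 = 1.
GR = (1 − 1/5) × 1² / 20 = 0.8 × 1 / 20 = 0.04 dB.
Output = -38 − 0.04 = -38.04 dBFS.

-38.04 dBFS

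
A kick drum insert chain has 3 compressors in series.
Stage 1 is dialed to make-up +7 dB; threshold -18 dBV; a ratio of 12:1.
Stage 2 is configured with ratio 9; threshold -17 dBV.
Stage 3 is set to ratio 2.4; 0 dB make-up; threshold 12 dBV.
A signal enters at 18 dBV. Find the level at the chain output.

Stage 1: 18 dBV is 36 dB over -18 dBV; at 12:1 that becomes 3 dB over, giving -15 dBV; +7 dB make-up → -8 dBV.
Stage 2: overshoot 9 dB → 9/9 = 1 dB → -16 dBV.
Stage 3: below threshold (-16 ≤ 12); passes unchanged; output -16 dBV.

-16 dBV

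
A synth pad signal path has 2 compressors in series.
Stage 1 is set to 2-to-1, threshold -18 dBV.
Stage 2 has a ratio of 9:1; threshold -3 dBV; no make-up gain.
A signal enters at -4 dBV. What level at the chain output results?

Stage 1: -4 dBV is 14 dB over -18 dBV; at 2:1 that becomes 7 dB over, giving -11 dBV.
Stage 2: -11 dBV is at or below the -3 dBV threshold — no compression; output -11 dBV.

-11 dBV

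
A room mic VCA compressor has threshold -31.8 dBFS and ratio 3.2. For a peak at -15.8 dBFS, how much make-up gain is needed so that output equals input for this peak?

Without make-up, output = threshold + overshoot/3.2 = -31.8 + 5 = -26.8 dBFS.
Gap to target: 11 dB.

11 dB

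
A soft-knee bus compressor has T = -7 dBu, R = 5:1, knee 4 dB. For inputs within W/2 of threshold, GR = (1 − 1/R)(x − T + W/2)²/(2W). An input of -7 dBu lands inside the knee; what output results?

x − T + W/2 = -7 − (-7) + 2 = 2.
GR = (1 − 1/5) × 2² / 8 = 0.8 × 4 / 8 = 0.4 dB.
Output = -7 − 0.4 = -7.4 dBu.

-7.4 dBu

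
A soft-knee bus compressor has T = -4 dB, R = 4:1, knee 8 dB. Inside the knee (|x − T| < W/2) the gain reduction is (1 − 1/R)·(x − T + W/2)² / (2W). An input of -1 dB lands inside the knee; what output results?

-3.296875 dB

x − T + W/2 = -1 − (-4) + 4 = 7.
GR = (1 − 1/4) × 7² / 16 = 0.75 × 49 / 16 = 2.296875 dB.
Output = -1 − 2.296875 = -3.296875 dB.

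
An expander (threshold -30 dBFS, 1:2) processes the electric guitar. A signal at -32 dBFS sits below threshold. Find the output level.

-34 dBFS

Undershoot = (-30) − (-32) = 2 dB.
At 1:2, that expands to 4 dB under threshold.
Output = -30 − 4 = -34 dBFS.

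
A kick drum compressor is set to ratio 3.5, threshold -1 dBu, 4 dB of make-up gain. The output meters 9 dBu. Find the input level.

20 dBu

Stripping the +4 dB make-up gives 5 dBu at the gain stage.
The compressed level sits 5 − (-1) = 6 dB over threshold.
Undo the ratio: input overshoot = 6 × 3.5 = 21 dB, giving input = 20 dBu.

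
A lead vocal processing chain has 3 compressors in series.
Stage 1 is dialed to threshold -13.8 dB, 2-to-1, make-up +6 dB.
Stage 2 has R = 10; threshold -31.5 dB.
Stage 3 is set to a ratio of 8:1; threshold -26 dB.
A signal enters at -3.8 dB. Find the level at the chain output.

Stage 1: overshoot 10 dB → 10/2 = 5 dB → -8.8 dB; +6 dB make-up → -2.8 dB.
Stage 2: 28.7 dB above -31.5 dB, reduced 10:1 to 2.87 dB above → -28.63 dB.
Stage 3: below threshold (-28.63 ≤ -26); passes unchanged; output -28.63 dB.

-28.63 dB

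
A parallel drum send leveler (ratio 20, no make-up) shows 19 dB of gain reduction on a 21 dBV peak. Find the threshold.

1 dBV

Gain reduction = 21 − 2 = 19 dB; output overshoot = GR / (R − 1) = 19 / 19 = 1 dB.
Threshold = output − output overshoot = 2 − 1 = 1 dBV.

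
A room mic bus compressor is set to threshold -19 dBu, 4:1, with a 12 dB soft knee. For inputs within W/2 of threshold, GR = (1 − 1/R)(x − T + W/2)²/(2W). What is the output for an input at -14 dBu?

x − T + W/2 = -14 − (-19) + 6 = 11.
GR = (1 − 1/4) × 11² / 24 = 0.75 × 121 / 24 = 3.78125 dB.
Output = -14 − 3.78125 = -17.78125 dBu.

-17.78125 dBu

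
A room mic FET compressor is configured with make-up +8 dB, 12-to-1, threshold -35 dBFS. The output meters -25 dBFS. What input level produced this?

-11 dBFS

Before make-up, the level was -25 − 8 = -33 dBFS.
The compressed level sits -33 − (-35) = 2 dB over threshold.
Input overshoot = R × output overshoot = 24 dB → input = -35 + 24 = -11 dBFS.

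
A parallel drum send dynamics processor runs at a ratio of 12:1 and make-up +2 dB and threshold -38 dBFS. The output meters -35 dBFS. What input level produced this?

Before make-up, the level was -35 − 2 = -37 dBFS.
The compressed level sits -37 − (-38) = 1 dB over threshold.
Undo the ratio: input overshoot = 1 × 12 = 12 dB, giving input = -26 dBFS.

-26 dBFS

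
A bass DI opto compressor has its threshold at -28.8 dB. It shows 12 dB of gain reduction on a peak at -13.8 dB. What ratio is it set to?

5:1

Input overshoot = -13.8 − (-28.8) = 15 dB.
Output overshoot = 15 − 12 = 3 dB.
Ratio = input overshoot / output overshoot = 15 / 3 = 5.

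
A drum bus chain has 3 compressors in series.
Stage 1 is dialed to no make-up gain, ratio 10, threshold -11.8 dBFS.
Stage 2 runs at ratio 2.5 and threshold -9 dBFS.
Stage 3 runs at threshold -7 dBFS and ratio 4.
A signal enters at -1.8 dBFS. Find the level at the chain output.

Stage 1: -1.8 dBFS is 10 dB over -11.8 dBFS; at 10:1 that becomes 1 dB over, giving -10.8 dBFS.
Stage 2: -10.8 dBFS is at or below the -9 dBFS threshold — no compression; output -10.8 dBFS.
Stage 3: -10.8 dBFS is at or below the -7 dBFS threshold — no compression; output -10.8 dBFS.

-10.8 dBFS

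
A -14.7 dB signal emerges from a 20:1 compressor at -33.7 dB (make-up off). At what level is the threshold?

Input is 20 dB above T (since output overshoot × R = input overshoot: (-33.7 − T)·20 = -14.7 − T gives T = -34.7 dB).
Check: -34.7 + (-14.7 − (-34.7))/20 = -34.7 + 1 = -33.7 dB. ✓

-34.7 dB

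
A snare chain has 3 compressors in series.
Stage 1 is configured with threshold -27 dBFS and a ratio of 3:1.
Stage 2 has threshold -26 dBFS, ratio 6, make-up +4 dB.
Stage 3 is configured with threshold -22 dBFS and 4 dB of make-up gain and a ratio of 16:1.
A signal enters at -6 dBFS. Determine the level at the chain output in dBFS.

Stage 1: -6 dBFS is 21 dB over -27 dBFS; at 3:1 that becomes 7 dB over, giving -20 dBFS.
Stage 2: 6 dB above -26 dBFS, reduced 6:1 to 1 dB above → -25 dBFS; +4 dB make-up → -21 dBFS.
Stage 3: 1 dB above -22 dBFS, reduced 16:1 to 0.0625 dB above → -21.9375 dBFS; +4 dB make-up → -17.9375 dBFS.

-17.9375 dBFS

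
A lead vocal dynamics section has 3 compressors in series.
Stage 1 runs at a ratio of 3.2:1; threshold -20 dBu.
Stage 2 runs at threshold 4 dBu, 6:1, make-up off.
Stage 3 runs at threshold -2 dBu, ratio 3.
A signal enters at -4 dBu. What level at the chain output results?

Stage 1: 16 dB above -20 dBu, reduced 3.2:1 to 5 dB above → -15 dBu.
Stage 2: -15 dBu is at or below the 4 dBu threshold — no compression; output -15 dBu.
Stage 3: -15 dBu ≤ -2 dBu, so stage 3 doesn't engage; output -15 dBu.

-15 dBu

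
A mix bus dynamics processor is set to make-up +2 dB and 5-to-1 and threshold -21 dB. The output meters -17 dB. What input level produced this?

-11 dB

Before make-up, the level was -17 − 2 = -19 dB.
That's 2 dB above the -21 dB threshold.
Input overshoot = R × output overshoot = 10 dB → input = -21 + 10 = -11 dB.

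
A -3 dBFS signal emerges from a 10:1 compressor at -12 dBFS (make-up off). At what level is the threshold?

Input is 10 dB above T (since output overshoot × R = input overshoot: (-12 − T)·10 = -3 − T gives T = -13 dBFS).
Check: -13 + (-3 − (-13))/10 = -13 + 1 = -12 dBFS. ✓

-13 dBFS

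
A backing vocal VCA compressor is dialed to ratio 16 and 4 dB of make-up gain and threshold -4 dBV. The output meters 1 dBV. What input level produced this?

12 dBV

Before make-up, the level was 1 − 4 = -3 dBV.
Post-compression overshoot = -3 − (-4) = 1 dB.
Input overshoot = R × output overshoot = 16 dB → input = -4 + 16 = 12 dBV.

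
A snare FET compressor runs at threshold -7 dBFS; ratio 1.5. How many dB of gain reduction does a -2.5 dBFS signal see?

1.5 dB

The signal is 4.5 dB above threshold.
At 1.5:1, output sits 4.5/1.5 = 3 dB above threshold.
GR = overshoot in − overshoot out = 4.5 − 3 = 1.5 dB.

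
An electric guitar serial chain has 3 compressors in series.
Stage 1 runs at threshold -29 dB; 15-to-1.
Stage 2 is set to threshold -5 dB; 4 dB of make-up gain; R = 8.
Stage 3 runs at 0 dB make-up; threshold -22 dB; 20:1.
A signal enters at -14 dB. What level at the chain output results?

Stage 1: -14 dB is 15 dB over -29 dB; at 15:1 that becomes 1 dB over, giving -28 dB.
Stage 2: below threshold (-28 ≤ -5); passes unchanged; make-up brings it to -24 dB.
Stage 3: -24 dB is at or below the -22 dB threshold — no compression; output -24 dB.

-24 dB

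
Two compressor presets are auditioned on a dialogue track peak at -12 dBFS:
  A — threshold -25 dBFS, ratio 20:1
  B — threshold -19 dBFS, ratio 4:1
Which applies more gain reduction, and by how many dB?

A, by 7.1 dB

A: 13 dB over, compressed to 0.65 dB over, so 12.35 dB of GR.
B: 7 dB over, compressed to 1.75 dB over, so 5.25 dB of GR.
A applies 7.1 dB more gain reduction.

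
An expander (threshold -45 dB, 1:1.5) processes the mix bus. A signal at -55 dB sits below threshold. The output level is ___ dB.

Undershoot = (-45) − (-55) = 10 dB.
At 1:1.5, that expands to 15 dB under threshold.
Output = -45 − 15 = -60 dB.

-60 dB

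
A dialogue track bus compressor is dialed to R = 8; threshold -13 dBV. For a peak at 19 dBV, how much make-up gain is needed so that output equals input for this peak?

Overshoot 32 dB → 32/8 = 4 dB after compression, so the compressed level is -13 + 4 = -9 dBV.
Make-up = target − compressed = 19 − (-9) = 28 dB.

28 dB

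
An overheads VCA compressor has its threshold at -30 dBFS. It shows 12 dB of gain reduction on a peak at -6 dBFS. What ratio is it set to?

2:1

Input overshoot = -6 − (-30) = 24 dB.
Output overshoot = 24 − 12 = 12 dB.
Ratio = input overshoot / output overshoot = 24 / 12 = 2.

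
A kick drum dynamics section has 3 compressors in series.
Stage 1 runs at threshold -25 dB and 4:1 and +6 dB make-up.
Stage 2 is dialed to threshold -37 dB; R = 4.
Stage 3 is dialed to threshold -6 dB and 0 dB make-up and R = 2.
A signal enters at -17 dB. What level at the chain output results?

Stage 1: overshoot 8 dB → 8/4 = 2 dB → -23 dB; +6 dB make-up → -17 dB.
Stage 2: 20 dB above -37 dB, reduced 4:1 to 5 dB above → -32 dB.
Stage 3: below threshold (-32 ≤ -6); passes unchanged; output -32 dB.

-32 dB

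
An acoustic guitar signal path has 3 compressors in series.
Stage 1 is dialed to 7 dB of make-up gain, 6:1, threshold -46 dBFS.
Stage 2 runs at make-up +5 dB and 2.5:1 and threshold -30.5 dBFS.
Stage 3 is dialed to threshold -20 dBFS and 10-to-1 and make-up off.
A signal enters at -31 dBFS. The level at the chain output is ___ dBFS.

Stage 1: -31 dBFS is 15 dB over -46 dBFS; at 6:1 that becomes 2.5 dB over, giving -43.5 dBFS; +7 dB make-up → -36.5 dBFS.
Stage 2: -36.5 dBFS ≤ -30.5 dBFS, so stage 2 doesn't engage; make-up brings it to -31.5 dBFS.
Stage 3: -31.5 dBFS is at or below the -20 dBFS threshold — no compression; output -31.5 dBFS.

-31.5 dBFS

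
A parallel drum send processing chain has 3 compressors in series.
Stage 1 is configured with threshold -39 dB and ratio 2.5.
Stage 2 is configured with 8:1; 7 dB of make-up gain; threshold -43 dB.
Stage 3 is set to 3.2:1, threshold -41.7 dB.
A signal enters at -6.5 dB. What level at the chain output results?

Stage 1: -6.5 dB is 32.5 dB over -39 dB; at 2.5:1 that becomes 13 dB over, giving -26 dB.
Stage 2: -26 dB is 17 dB over -43 dB; at 8:1 that becomes 2.125 dB over, giving -40.875 dB; +7 dB make-up → -33.875 dB.
Stage 3: -33.875 dB is 7.825 dB over -41.7 dB; at 3.2:1 that becomes 2.445312 dB over, giving -39.254688 dB.

-39.254688 dB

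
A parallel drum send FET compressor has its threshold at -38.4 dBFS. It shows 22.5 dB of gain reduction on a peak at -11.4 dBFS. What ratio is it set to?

Input overshoot = -11.4 − (-38.4) = 27 dB.
Output overshoot = 27 − 22.5 = 4.5 dB.
Ratio = input overshoot / output overshoot = 27 / 4.5 = 6.

6:1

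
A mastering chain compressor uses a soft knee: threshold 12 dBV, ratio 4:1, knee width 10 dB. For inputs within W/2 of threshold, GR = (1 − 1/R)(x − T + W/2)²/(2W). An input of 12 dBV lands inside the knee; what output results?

x − T + W/2 = 12 − 12 + 5 = 5.
GR = (1 − 1/4) × 5² / 20 = 0.75 × 25 / 20 = 0.9375 dB.
Output = 12 − 0.9375 = 11.0625 dBV.

11.0625 dBV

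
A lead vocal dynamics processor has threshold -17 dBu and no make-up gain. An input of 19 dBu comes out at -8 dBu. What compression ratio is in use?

Input overshoot = 19 − (-17) = 36 dB; output overshoot = -8 − (-17) = 9 dB.
Ratio = 36 / 9 = 4.

4:1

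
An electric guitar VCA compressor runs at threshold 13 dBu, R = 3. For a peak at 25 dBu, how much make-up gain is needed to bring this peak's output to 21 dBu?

The peak compresses to 13 + 12/3 = 17 dBu.
To reach 21 dBu requires 21 − 17 = 4 dB of make-up.

4 dB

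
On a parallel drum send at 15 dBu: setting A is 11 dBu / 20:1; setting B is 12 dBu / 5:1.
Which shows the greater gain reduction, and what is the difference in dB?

A, by 1.4 dB

A: GR = 4 − 4/20 = 3.8 dB.
B: GR = 3 − 3/5 = 2.4 dB.
Difference: 1.4 dB in favour of A.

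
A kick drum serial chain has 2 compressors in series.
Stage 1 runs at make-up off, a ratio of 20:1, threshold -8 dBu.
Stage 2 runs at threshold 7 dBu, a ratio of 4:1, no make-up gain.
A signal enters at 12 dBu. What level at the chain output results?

Stage 1: 20 dB above -8 dBu, reduced 20:1 to 1 dB above → -7 dBu.
Stage 2: -7 dBu ≤ 7 dBu, so stage 2 doesn't engage; output -7 dBu.

-7 dBu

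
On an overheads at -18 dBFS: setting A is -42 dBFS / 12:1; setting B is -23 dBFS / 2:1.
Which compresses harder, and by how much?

A, by 19.5 dB

A: overshoot 24 dB → output overshoot 2 dB → GR 22 dB.
B: overshoot 5 dB → output overshoot 2.5 dB → GR 2.5 dB.
A applies 19.5 dB more gain reduction.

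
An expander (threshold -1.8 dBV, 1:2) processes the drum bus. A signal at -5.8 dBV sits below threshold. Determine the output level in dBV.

Below threshold, a 1:2 expander applies gain = (2−1)×(T − x) of attenuation.
(2−1) × 4 = 4 dB, so output = -5.8 − 4 = -9.8 dBV.

-9.8 dBV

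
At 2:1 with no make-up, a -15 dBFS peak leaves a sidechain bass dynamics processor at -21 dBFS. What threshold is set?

-27 dBFS

Let T be the threshold. Output overshoot = (input overshoot)/R, so -21 − T = (-15 − T)/2.
2·(-21 − T) = -15 − T → 1·T = -42 − (-15) = -27.
T = -27/1 = -27 dBFS.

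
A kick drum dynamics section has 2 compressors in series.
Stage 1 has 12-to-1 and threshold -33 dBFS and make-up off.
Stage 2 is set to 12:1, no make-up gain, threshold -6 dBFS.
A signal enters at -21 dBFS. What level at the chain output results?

-32 dBFS

Stage 1: overshoot 12 dB → 12/12 = 1 dB → -32 dBFS.
Stage 2: -32 dBFS ≤ -6 dBFS, so stage 2 doesn't engage; output -32 dBFS.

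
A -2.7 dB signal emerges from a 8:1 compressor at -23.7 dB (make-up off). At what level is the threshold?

Let T be the threshold. Output overshoot = (input overshoot)/R, so -23.7 − T = (-2.7 − T)/8.
8·(-23.7 − T) = -2.7 − T → 7·T = -189.6 − (-2.7) = -186.9.
T = -186.9/7 = -26.7 dB.

-26.7 dB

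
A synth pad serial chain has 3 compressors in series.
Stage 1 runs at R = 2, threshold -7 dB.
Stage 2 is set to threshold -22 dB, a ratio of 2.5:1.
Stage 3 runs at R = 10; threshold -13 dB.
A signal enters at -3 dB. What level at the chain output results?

-15.2 dB

Stage 1: overshoot 4 dB → 4/2 = 2 dB → -5 dB.
Stage 2: overshoot 17 dB → 17/2.5 = 6.8 dB → -15.2 dB.
Stage 3: below threshold (-15.2 ≤ -13); passes unchanged; output -15.2 dB.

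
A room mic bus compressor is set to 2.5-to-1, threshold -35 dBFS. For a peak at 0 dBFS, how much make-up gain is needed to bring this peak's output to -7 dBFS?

The peak compresses to -35 + 35/2.5 = -21 dBFS.
To reach -7 dBFS requires -7 − (-21) = 14 dB of make-up.

14 dB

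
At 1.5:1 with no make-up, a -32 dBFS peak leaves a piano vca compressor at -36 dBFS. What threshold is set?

-44 dBFS

Let T be the threshold. Output overshoot = (input overshoot)/R, so -36 − T = (-32 − T)/1.5.
1.5·(-36 − T) = -32 − T → 0.5·T = -54 − (-32) = -22.
T = -22/0.5 = -44 dBFS.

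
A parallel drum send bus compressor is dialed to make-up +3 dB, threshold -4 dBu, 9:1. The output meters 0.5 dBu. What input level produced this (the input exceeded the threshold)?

Remove make-up: 0.5 − 3 = -2.5 dBu.
That's 1.5 dB above the -4 dBu threshold.
Before 9:1 compression the overshoot was 1.5 × 9 = 13.5 dB, so input = -4 + 13.5 = 9.5 dBu.

9.5 dBu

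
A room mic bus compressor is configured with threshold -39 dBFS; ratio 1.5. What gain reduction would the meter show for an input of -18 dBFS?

7 dB

-18 dBFS exceeds the threshold by 21 dB.
At 1.5:1, output sits 21/1.5 = 14 dB above threshold.
Gain reduction = 21 − 14 = 7 dB.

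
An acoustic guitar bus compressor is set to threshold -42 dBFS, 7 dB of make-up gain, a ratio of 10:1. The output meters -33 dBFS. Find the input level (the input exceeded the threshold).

Remove make-up: -33 − 7 = -40 dBFS.
That's 2 dB above the -42 dBFS threshold.
Undo the ratio: input overshoot = 2 × 10 = 20 dB, giving input = -22 dBFS.

-22 dBFS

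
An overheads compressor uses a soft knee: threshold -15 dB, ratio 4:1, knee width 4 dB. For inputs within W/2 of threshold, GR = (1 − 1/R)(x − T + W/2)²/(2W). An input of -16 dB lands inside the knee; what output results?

x − T + W/2 = -16 − (-15) + 2 = 1.
GR = (1 − 1/4) × 1² / 8 = 0.75 × 1 / 8 = 0.09375 dB.
Output = -16 − 0.09375 = -16.09375 dB.

-16.09375 dB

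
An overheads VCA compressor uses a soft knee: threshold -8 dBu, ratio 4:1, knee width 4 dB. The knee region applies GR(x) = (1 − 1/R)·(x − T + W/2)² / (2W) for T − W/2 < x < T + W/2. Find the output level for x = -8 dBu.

x − T + W/2 = -8 − (-8) + 2 = 2.
GR = (1 − 1/4) × 2² / 8 = 0.75 × 4 / 8 = 0.375 dB.
Output = -8 − 0.375 = -8.375 dBu.

-8.375 dBu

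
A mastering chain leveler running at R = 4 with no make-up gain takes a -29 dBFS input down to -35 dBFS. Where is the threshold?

-37 dBFS

Gain reduction = -29 − (-35) = 6 dB; output overshoot = GR / (R − 1) = 6 / 3 = 2 dB.
Threshold = output − output overshoot = -35 − 2 = -37 dBFS.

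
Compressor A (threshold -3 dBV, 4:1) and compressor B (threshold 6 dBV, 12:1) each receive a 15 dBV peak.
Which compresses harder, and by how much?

A, by 5.25 dB

A: overshoot 18 dB → output overshoot 4.5 dB → GR 13.5 dB.
B: overshoot 9 dB → output overshoot 0.75 dB → GR 8.25 dB.
A reduces 5.25 dB more.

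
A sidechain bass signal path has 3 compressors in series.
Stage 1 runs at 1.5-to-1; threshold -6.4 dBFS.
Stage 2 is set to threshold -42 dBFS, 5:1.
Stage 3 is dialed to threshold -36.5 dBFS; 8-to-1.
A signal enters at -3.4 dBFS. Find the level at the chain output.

-36.2475 dBFS

Stage 1: -3.4 dBFS is 3 dB over -6.4 dBFS; at 1.5:1 that becomes 2 dB over, giving -4.4 dBFS.
Stage 2: overshoot 37.6 dB → 37.6/5 = 7.52 dB → -34.48 dBFS.
Stage 3: 2.02 dB above -36.5 dBFS, reduced 8:1 to 0.2525 dB above → -36.2475 dBFS.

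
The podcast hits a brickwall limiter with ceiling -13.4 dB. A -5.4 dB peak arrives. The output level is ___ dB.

The limiter clamps the peak to its -13.4 dB ceiling.

-13.4 dB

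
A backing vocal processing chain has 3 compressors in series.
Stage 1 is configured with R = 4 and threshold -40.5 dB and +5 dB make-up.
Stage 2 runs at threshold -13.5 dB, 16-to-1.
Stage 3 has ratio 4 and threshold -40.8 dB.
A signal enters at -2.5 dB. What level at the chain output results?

-37.1 dB

Stage 1: -2.5 dB is 38 dB over -40.5 dB; at 4:1 that becomes 9.5 dB over, giving -31 dB; +5 dB make-up → -26 dB.
Stage 2: -26 dB ≤ -13.5 dB, so stage 2 doesn't engage; output -26 dB.
Stage 3: -26 dB is 14.8 dB over -40.8 dB; at 4:1 that becomes 3.7 dB over, giving -37.1 dB.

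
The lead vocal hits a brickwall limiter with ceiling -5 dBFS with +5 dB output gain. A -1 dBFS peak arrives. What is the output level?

A brickwall limiter is an ∞:1 compressor: any input above the ceiling is clamped to -5 dBFS.
Output gain then adds 5 dB: -5 + 5 = 0 dBFS.

0 dBFS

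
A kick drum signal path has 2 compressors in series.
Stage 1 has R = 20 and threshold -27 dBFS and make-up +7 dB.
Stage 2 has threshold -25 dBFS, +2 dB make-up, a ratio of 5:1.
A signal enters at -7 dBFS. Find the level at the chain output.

Stage 1: overshoot 20 dB → 20/20 = 1 dB → -26 dBFS; +7 dB make-up → -19 dBFS.
Stage 2: overshoot 6 dB → 6/5 = 1.2 dB → -23.8 dBFS; +2 dB make-up → -21.8 dBFS.

-21.8 dBFS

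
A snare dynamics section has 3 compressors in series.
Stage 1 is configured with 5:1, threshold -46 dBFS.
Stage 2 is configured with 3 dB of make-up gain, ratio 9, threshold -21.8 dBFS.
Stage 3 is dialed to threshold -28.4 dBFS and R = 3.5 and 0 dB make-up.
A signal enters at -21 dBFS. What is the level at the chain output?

Stage 1: -21 dBFS is 25 dB over -46 dBFS; at 5:1 that becomes 5 dB over, giving -41 dBFS.
Stage 2: below threshold (-41 ≤ -21.8); passes unchanged; make-up brings it to -38 dBFS.
Stage 3: -38 dBFS ≤ -28.4 dBFS, so stage 3 doesn't engage; output -38 dBFS.

-38 dBFS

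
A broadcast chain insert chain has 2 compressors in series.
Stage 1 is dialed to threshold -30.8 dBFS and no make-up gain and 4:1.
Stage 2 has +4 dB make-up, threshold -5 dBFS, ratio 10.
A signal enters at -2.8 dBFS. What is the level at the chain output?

Stage 1: overshoot 28 dB → 28/4 = 7 dB → -23.8 dBFS.
Stage 2: -23.8 dBFS is at or below the -5 dBFS threshold — no compression; make-up brings it to -19.8 dBFS.

-19.8 dBFS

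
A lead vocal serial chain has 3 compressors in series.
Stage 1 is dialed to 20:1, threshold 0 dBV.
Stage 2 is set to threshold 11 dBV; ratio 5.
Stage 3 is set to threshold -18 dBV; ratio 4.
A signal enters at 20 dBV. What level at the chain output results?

-13.25 dBV

Stage 1: 20 dB above 0 dBV, reduced 20:1 to 1 dB above → 1 dBV.
Stage 2: 1 dBV is at or below the 11 dBV threshold — no compression; output 1 dBV.
Stage 3: overshoot 19 dB → 19/4 = 4.75 dB → -13.25 dBV.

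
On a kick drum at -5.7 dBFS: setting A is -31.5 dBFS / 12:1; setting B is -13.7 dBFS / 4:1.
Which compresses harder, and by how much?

A, by 17.65 dB

A: GR = 25.8 − 25.8/12 = 23.65 dB.
B: GR = 8 − 8/4 = 6 dB.
A applies 17.65 dB more gain reduction.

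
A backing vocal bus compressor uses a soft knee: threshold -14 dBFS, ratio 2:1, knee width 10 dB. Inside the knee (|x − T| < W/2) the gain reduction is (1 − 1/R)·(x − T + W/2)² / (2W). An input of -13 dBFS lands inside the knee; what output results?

-13.9 dBFS

x − T + W/2 = -13 − (-14) + 5 = 6.
GR = (1 − 1/2) × 6² / 20 = 0.5 × 36 / 20 = 0.9 dB.
Output = -13 − 0.9 = -13.9 dBFS.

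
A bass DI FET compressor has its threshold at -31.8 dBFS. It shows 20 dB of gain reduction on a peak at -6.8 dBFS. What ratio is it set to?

Input overshoot = -6.8 − (-31.8) = 25 dB.
Output overshoot = 25 − 20 = 5 dB.
Ratio = input overshoot / output overshoot = 25 / 5 = 5.

5:1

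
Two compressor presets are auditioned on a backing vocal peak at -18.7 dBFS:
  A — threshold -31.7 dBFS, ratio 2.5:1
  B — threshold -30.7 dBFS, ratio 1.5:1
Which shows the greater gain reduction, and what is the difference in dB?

A: GR = 13 − 13/2.5 = 7.8 dB.
B: GR = 12 − 12/1.5 = 4 dB.
A reduces 3.8 dB more.

A, by 3.8 dB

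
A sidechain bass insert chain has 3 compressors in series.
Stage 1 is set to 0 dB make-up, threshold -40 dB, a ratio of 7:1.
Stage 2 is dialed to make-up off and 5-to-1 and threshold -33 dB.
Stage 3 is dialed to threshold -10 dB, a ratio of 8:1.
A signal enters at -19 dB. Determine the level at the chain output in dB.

-37 dB

Stage 1: overshoot 21 dB → 21/7 = 3 dB → -37 dB.
Stage 2: -37 dB ≤ -33 dB, so stage 2 doesn't engage; output -37 dB.
Stage 3: -37 dB is at or below the -10 dB threshold — no compression; output -37 dB.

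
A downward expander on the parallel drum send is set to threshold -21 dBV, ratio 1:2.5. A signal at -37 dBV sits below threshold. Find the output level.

The input is 16 dB below the -21 dBV threshold.
A 1:2.5 expander multiplies undershoot by 2.5: 16 × 2.5 = 40 dB below threshold.
Output = -21 − 40 = -61 dBV.

-61 dBV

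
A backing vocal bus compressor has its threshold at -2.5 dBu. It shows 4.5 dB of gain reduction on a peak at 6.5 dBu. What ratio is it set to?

Input overshoot = 6.5 − (-2.5) = 9 dB.
Output overshoot = 9 − 4.5 = 4.5 dB.
Ratio = input overshoot / output overshoot = 9 / 4.5 = 2.

2:1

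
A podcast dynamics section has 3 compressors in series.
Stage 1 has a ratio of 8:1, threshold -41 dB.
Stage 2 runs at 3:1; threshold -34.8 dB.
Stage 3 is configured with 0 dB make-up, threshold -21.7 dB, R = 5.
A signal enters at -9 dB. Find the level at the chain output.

-37 dB

Stage 1: 32 dB above -41 dB, reduced 8:1 to 4 dB above → -37 dB.
Stage 2: -37 dB ≤ -34.8 dB, so stage 2 doesn't engage; output -37 dB.
Stage 3: -37 dB ≤ -21.7 dB, so stage 3 doesn't engage; output -37 dB.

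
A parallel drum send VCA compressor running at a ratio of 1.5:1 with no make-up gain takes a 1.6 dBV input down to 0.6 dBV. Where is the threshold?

-1.4 dBV

Input is 3 dB above T (since output overshoot × R = input overshoot: (0.6 − T)·1.5 = 1.6 − T gives T = -1.4 dBV).
Check: -1.4 + (1.6 − (-1.4))/1.5 = -1.4 + 2 = 0.6 dBV. ✓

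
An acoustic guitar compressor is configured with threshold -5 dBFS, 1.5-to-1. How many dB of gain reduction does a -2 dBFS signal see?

Overshoot = -2 − (-5) = 3 dB.
After 1.5:1 compression the overshoot becomes 3/1.5 = 2 dB.
Gain reduction = 3 − 2 = 1 dB.

1 dB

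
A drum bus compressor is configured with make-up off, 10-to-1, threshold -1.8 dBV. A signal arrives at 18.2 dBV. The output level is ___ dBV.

18.2 dBV sits 20 dB over threshold.
10:1 compression reduces that to 20/10 = 2 dB over.
That puts the output at 0.2 dBV.

0.2 dBV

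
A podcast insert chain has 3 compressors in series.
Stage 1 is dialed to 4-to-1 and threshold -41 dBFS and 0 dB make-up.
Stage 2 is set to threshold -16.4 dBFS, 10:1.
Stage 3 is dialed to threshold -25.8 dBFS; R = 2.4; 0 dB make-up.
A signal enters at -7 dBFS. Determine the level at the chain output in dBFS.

-32.5 dBFS

Stage 1: -7 dBFS is 34 dB over -41 dBFS; at 4:1 that becomes 8.5 dB over, giving -32.5 dBFS.
Stage 2: -32.5 dBFS is at or below the -16.4 dBFS threshold — no compression; output -32.5 dBFS.
Stage 3: -32.5 dBFS is at or below the -25.8 dBFS threshold — no compression; output -32.5 dBFS.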